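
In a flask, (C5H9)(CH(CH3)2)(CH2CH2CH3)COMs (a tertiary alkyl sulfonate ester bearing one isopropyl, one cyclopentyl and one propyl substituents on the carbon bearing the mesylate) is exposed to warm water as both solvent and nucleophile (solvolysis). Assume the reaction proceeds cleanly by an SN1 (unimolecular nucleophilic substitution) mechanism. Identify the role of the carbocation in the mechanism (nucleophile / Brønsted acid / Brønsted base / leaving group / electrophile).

electrophile

Step 2: A lone pair on the oxygen of H2O attacks the carbocation, forming a new C–O σ-bond and an oxonium ion.
The carbocation accepts an electron pair into an empty or π* orbital — it is the electrophile.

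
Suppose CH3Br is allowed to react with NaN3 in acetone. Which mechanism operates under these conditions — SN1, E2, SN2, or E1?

Conditions: a methyl substrate with a strong nucleophile in the polar aprotic solvent acetone.
These conditions are the textbook signature of the SN2 pathway.
An unhindered substrate with a strong nucleophile in a polar aprotic solvent favours one-step backside displacement.

SN2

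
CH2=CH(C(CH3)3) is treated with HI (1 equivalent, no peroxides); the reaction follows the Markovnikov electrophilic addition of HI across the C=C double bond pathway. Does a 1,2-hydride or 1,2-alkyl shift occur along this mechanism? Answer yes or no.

The first-formed carbocation is secondary.
The adjacent tert-butyl carbon has no hydrogen but bears methyl groups; migration of one methyl with its bonding pair (a 1,2-methyl shift) places the charge on a tertiary centre.
Tertiary is more stable than secondary, so the shift occurs.

yes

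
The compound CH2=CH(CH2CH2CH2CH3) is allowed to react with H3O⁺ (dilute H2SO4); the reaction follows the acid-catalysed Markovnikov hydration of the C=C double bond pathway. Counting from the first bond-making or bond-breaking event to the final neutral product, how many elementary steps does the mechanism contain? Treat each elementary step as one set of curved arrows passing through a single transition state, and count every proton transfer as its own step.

Step 1: The π electrons of the C=C bond attack a proton of H3O⁺; Markovnikov addition places the new C–H on the less-substituted alkene carbon, so the positive charge ends up on the more-substituted carbon — a secondary carbocation. H2O is released.
(No 1,2-shift: no single shift to an adjacent carbon would give a more stable cation.)
Step 2: A lone pair on the oxygen of H2O attacks the carbocation, forming a C–O bond and an oxonium ion (a protonated alcohol).
Step 3: Proton transfer from the O–H of the oxonium ion to H2O completes the catalytic cycle and yields the alcohol.
Total: 3 elementary steps.

3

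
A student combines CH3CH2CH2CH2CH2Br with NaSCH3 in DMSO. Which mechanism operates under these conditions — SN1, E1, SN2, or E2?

SN2

Conditions: a primary substrate with a strong nucleophile in the polar aprotic solvent DMSO.
These conditions are the textbook signature of the SN2 pathway.
An unhindered substrate with a strong nucleophile in a polar aprotic solvent favours one-step backside displacement.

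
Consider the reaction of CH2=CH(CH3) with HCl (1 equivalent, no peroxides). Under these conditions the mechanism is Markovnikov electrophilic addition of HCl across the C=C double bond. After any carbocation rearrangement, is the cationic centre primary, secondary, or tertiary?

Step 1: Electrophilic addition begins with the π(C=C) electrons forming a bond to the proton of HCl. Following Markovnikov's rule, the resulting cation is secondary. The H–Cl bond breaks heterolytically, releasing Cl⁻.
No single 1,2-shift to an adjacent carbon would give a more-substituted cation, so no rearrangement occurs.

secondary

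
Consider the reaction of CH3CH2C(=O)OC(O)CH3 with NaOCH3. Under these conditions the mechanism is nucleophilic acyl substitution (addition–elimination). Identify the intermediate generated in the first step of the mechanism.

tetrahedral intermediate

Step 1: A lone pair on the O of CH3O⁻ attacks the electrophilic acyl carbon; the π(C=O) electrons move onto oxygen, giving a tetrahedral intermediate.
After step 1 the species present is a tetrahedral intermediate.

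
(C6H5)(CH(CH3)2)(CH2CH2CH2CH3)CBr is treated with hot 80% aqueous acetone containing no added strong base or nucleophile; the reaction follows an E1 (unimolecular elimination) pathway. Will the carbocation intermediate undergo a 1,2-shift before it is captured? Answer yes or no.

The first-formed carbocation is tertiary.
No single 1,2-shift to an adjacent carbon would produce a more-substituted cation than the one already present, so no rearrangement occurs.

no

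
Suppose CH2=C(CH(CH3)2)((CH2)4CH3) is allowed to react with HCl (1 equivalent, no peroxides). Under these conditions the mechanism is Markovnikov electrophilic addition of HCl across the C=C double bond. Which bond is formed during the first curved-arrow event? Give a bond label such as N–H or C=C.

C–H

Step 1: Protonation of the alkene by HCl: the π bond acts as the nucleophile and picks up H⁺, giving the more stable (Markovnikov) tertiary carbocation. The H–Cl bond breaks heterolytically, releasing Cl⁻.
The bond formed in this step is the C–H bond.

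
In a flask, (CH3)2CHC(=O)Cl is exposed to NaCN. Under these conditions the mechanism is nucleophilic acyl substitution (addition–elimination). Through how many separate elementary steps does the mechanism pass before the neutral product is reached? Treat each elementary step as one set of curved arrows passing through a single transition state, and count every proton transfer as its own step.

Step 1: A lone pair on the C of CN⁻ attacks the electrophilic acyl carbon; the π(C=O) electrons move onto oxygen, giving a tetrahedral intermediate.
Step 2: Collapse of the tetrahedral intermediate: the alkoxide oxygen pushes its lone pair back to re-form C=O while Cl⁻ leaves.
Total: 2 elementary steps.

2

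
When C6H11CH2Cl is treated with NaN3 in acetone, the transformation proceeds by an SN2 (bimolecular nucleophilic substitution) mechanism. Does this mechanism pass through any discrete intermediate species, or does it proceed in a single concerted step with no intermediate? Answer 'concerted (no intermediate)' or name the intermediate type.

The azide nucleophile donates a lone pair from N to the α-carbon in a backside attack; simultaneously the C–Cl σ-bond breaks and both of its electrons leave with Cl⁻. One concerted step with inversion of configuration.
All bond changes occur in one transition state; no discrete intermediate is formed.

concerted (no intermediate)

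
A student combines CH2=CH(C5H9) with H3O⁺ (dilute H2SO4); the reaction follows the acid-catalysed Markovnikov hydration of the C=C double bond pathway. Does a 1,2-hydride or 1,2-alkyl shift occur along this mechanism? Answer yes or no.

yes

The first-formed carbocation is secondary.
The adjacent cyclopentyl carbon already bears 2 other carbon substituents and has a hydrogen to migrate; after a 1,2-hydride shift from that carbon the positive charge sits on a tertiary centre.
Tertiary is more stable than secondary, so the shift occurs.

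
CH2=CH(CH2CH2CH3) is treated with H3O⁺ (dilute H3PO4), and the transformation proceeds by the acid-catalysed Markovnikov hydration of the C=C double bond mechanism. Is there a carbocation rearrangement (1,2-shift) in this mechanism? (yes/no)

no

The first-formed carbocation is secondary.
No single 1,2-shift to an adjacent carbon would produce a more-substituted cation than the one already present, so no rearrangement occurs.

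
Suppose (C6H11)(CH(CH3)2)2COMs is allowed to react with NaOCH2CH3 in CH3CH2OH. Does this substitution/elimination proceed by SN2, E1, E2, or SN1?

E2

Conditions: a strong base with a tertiary substrate bearing a β-hydrogen.
These conditions are the textbook signature of the E2 pathway.
A strong (often hindered) base removes a β-H in concert with loss of the leaving group — bimolecular elimination.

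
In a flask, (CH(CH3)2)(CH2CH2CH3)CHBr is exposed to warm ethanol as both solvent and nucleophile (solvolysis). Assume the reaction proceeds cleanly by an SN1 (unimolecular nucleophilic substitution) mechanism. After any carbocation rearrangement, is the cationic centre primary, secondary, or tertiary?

Step 1: The C–Br bond breaks with both electrons going to the bromide; Br⁻ leaves and a secondary carbocation remains.
Step 2: Carbocation rearrangement: a 1,2-hydride shift from the adjacent isopropyl carbon converts the initially-formed secondary cation into the more stable tertiary cation.
The cation rearranges from secondary to tertiary via a 1,2-hydride shift from the adjacent isopropyl carbon; the tertiary cation is what reacts next.

tertiary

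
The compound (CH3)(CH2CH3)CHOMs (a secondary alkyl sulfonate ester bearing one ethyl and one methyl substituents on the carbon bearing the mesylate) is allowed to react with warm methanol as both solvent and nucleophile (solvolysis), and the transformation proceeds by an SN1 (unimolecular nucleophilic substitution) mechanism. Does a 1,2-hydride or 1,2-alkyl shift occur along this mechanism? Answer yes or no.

no

The first-formed carbocation is secondary.
No single 1,2-shift to an adjacent carbon would produce a more-substituted cation than the one already present, so no rearrangement occurs.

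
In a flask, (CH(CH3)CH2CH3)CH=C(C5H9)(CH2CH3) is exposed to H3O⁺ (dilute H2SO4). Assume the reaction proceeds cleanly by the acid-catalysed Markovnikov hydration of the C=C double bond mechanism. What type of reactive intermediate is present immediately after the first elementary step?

tertiary carbocation

Step 1: Protonation of the alkene by H3O⁺: the π bond acts as the nucleophile and picks up H⁺, giving the more stable (Markovnikov) tertiary carbocation. H2O is released.
After step 1 the species present is a tertiary carbocation.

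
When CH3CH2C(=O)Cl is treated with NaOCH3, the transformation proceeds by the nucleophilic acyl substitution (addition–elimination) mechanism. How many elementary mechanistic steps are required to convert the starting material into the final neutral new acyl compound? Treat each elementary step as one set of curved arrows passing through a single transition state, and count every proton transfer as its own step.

Step 1: CH3O⁻ adds to the carbonyl carbon; the C=O π electrons shift onto oxygen and a tetrahedral alkoxide intermediate forms.
Step 2: An oxygen lone pair re-forms the C=O π bond as the C–Cl σ-bond breaks; Cl⁻ is expelled.
Total: 2 elementary steps.

2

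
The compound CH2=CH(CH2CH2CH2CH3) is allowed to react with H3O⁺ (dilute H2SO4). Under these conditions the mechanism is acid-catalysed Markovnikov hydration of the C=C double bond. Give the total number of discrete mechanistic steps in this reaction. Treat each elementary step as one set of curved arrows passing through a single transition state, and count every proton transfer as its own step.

3

Step 1: The π electrons of the C=C bond attack a proton of H3O⁺; Markovnikov addition places the new C–H on the less-substituted alkene carbon, so the positive charge ends up on the more-substituted carbon — a secondary carbocation. H2O is released.
(No 1,2-shift: no single shift to an adjacent carbon would give a more stable cation.)
Step 2: Nucleophilic capture of the cation by H2O produces the protonated alcohol (an oxonium ion).
Step 3: H2O removes a proton from the oxonium oxygen, regenerating H3O⁺ and giving the neutral alcohol.
Total: 3 elementary steps.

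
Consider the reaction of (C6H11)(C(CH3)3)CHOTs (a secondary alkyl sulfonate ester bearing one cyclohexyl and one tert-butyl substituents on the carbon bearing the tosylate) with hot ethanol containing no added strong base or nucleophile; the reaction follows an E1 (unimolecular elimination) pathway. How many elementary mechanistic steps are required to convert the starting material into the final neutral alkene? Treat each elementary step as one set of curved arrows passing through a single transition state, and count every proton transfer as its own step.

Step 1: Unassisted departure of TsO⁻ (taking the C–O bonding pair) generates a secondary carbocation.
Step 2: A hydride (H with its bonding pair) migrates from the adjacent cyclohexyl carbon to the cationic centre — a 1,2-hydride shift — upgrading the secondary cation to a tertiary one.
Step 3: An ethanol molecule (solvent) deprotonates a β-carbon; as the C–H bond breaks, those electrons form the new alkene π bond.
Total: 3 elementary steps.

3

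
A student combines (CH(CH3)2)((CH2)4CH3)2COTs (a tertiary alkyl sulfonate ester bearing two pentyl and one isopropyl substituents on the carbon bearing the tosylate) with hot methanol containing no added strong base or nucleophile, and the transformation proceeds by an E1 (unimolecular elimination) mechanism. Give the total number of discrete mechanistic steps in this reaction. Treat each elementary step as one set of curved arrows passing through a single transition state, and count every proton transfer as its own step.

2

Step 1: Unassisted departure of TsO⁻ (taking the C–O bonding pair) generates a tertiary carbocation.
(No 1,2-shift: no single shift to an adjacent carbon would give a more stable cation.)
Step 2: Loss of a β-proton to a methanol molecule of the solvent: the C–H bonding pair collapses toward the cationic carbon to form the C=C π bond, yielding the alkene.
Total: 2 elementary steps.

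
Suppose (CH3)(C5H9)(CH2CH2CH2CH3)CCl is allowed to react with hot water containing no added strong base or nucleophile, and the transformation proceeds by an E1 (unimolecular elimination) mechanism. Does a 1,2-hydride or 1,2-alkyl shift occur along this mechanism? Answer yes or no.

The first-formed carbocation is tertiary.
No single 1,2-shift to an adjacent carbon would produce a more-substituted cation than the one already present, so no rearrangement occurs.

no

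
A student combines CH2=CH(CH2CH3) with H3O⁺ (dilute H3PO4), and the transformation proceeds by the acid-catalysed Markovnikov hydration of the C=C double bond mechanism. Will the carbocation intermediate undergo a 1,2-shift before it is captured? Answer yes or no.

The first-formed carbocation is secondary.
No single 1,2-shift to an adjacent carbon would produce a more-substituted cation than the one already present, so no rearrangement occurs.

no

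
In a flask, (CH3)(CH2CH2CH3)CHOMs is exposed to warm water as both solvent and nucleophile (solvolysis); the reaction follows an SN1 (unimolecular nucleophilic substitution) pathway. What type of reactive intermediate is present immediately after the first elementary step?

Step 1: Rate-determining heterolysis of the C–O bond gives MsO⁻ and a secondary carbocation.
After step 1 the species present is a secondary carbocation.

secondary carbocation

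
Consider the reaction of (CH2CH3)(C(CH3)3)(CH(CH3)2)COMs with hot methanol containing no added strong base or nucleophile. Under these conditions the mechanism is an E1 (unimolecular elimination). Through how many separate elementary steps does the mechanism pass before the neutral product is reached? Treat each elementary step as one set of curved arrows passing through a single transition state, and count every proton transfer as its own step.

2

Step 1: The C–O bond breaks with both electrons going to the mesylate; MsO⁻ leaves and a tertiary carbocation remains.
(No 1,2-shift: no single shift to an adjacent carbon would give a more stable cation.)
Step 2: A weak base (a methanol molecule from the solvent) removes a proton from a carbon adjacent to the cationic centre; the electrons of that C–H bond become the new π(C=C) bond, giving the alkene.
Total: 2 elementary steps.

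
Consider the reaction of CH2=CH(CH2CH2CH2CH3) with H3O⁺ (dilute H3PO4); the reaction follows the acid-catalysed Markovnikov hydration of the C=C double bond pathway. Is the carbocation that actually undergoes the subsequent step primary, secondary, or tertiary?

secondary

Step 1: Protonation of the alkene by H3O⁺: the π bond acts as the nucleophile and picks up H⁺, giving the more stable (Markovnikov) secondary carbocation. H2O is released.
No single 1,2-shift to an adjacent carbon would give a more-substituted cation, so no rearrangement occurs.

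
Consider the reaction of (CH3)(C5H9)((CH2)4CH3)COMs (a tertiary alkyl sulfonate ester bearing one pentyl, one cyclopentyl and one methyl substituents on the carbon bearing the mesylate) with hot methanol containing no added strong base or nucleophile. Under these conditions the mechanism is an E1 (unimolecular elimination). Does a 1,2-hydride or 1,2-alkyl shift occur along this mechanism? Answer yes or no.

The first-formed carbocation is tertiary.
No single 1,2-shift to an adjacent carbon would produce a more-substituted cation than the one already present, so no rearrangement occurs.

no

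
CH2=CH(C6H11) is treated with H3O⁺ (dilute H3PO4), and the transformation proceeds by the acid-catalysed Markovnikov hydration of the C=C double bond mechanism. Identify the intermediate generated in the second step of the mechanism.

tertiary carbocation

Step 1: The π electrons of the C=C bond attack a proton of H3O⁺; Markovnikov addition places the new C–H on the less-substituted alkene carbon, so the positive charge ends up on the more-substituted carbon — a secondary carbocation. H2O is released.
Step 2: A hydride (H with its bonding pair) migrates from the adjacent cyclohexyl carbon to the cationic centre — a 1,2-hydride shift — upgrading the secondary cation to a tertiary one.
After step 2 the species present is a tertiary carbocation.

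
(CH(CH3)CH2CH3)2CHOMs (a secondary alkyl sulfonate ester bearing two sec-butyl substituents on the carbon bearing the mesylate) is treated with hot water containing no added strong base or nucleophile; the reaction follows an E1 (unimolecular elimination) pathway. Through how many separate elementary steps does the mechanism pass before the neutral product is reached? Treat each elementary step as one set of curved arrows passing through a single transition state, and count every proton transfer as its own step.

Step 1: Unassisted departure of MsO⁻ (taking the C–O bonding pair) generates a secondary carbocation.
Step 2: Carbocation rearrangement: a 1,2-hydride shift from the adjacent sec-butyl carbon converts the initially-formed secondary cation into the more stable tertiary cation.
Step 3: A weak base (a water molecule from the solvent) removes a proton from a carbon adjacent to the cationic centre; the electrons of that C–H bond become the new π(C=C) bond, giving the alkene.
Total: 3 elementary steps.

3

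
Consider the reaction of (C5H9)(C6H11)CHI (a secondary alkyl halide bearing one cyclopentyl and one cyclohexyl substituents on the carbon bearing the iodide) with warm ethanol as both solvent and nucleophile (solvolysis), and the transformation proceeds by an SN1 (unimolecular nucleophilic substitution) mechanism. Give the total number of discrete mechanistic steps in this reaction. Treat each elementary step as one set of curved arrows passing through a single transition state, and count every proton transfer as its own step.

4

Step 1: The C–I bond breaks with both electrons going to the iodide; I⁻ leaves and a secondary carbocation remains.
Step 2: A hydride (H with its bonding pair) migrates from the adjacent cyclopentyl carbon to the cationic centre — a 1,2-hydride shift — upgrading the secondary cation to a tertiary one.
Step 3: A lone pair on the oxygen of CH3CH2OH attacks the carbocation, forming a new C–O σ-bond and an oxonium ion.
Step 4: A second solvent molecule removes the proton on oxygen, giving the neutral ether product.
Total: 4 elementary steps.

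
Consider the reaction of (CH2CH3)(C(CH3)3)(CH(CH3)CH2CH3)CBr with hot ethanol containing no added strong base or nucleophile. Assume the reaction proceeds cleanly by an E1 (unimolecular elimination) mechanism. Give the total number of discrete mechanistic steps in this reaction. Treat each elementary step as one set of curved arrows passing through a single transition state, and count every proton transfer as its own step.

Step 1: Rate-determining heterolysis of the C–Br bond gives Br⁻ and a tertiary carbocation.
(No 1,2-shift: no single shift to an adjacent carbon would give a more stable cation.)
Step 2: Loss of a β-proton to an ethanol molecule of the solvent: the C–H bonding pair collapses toward the cationic carbon to form the C=C π bond, yielding the alkene.
Total: 2 elementary steps.

2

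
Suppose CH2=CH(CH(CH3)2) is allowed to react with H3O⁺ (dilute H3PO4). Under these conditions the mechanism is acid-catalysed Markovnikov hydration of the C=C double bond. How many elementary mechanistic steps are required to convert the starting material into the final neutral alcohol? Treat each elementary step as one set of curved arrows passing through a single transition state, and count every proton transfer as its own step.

4

Step 1: The π electrons of the C=C bond attack a proton of H3O⁺; Markovnikov addition places the new C–H on the less-substituted alkene carbon, so the positive charge ends up on the more-substituted carbon — a secondary carbocation. H2O is released.
Step 2: A hydride (H with its bonding pair) migrates from the adjacent isopropyl carbon to the cationic centre — a 1,2-hydride shift — upgrading the secondary cation to a tertiary one.
Step 3: A lone pair on the oxygen of H2O attacks the carbocation, forming a C–O bond and an oxonium ion (a protonated alcohol).
Step 4: Proton transfer from the O–H of the oxonium ion to H2O completes the catalytic cycle and yields the alcohol.
Total: 4 elementary steps.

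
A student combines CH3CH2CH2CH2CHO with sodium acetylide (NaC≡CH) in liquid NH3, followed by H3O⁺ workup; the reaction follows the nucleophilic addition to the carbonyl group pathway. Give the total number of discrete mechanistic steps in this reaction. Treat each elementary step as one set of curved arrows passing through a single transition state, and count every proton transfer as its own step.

2

Step 1: Nucleophilic addition: HC≡C⁻ adds to the carbonyl carbon, pushing the π(C=O) electron pair onto oxygen and giving a tetrahedral alkoxide.
Step 2: On H3O⁺ workup the alkoxide oxygen is protonated, giving a propargyl alcohol.
Total: 2 elementary steps.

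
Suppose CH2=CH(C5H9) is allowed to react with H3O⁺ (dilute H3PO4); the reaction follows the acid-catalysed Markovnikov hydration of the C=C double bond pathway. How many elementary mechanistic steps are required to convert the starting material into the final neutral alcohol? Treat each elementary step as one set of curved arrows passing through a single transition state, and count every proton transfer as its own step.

4

Step 1: Protonation of the alkene by H3O⁺: the π bond acts as the nucleophile and picks up H⁺, giving the more stable (Markovnikov) secondary carbocation. H2O is released.
Step 2: Carbocation rearrangement: a 1,2-hydride shift from the adjacent cyclopentyl carbon converts the initially-formed secondary cation into the more stable tertiary cation.
Step 3: A lone pair on the oxygen of H2O attacks the carbocation, forming a C–O bond and an oxonium ion (a protonated alcohol).
Step 4: H2O removes a proton from the oxonium oxygen, regenerating H3O⁺ and giving the neutral alcohol.
Total: 4 elementary steps.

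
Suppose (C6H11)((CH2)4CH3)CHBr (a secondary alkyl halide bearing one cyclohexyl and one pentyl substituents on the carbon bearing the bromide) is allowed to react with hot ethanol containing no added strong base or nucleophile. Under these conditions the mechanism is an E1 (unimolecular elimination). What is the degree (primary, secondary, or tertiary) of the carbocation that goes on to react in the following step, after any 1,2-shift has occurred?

tertiary

Step 1: Rate-determining heterolysis of the C–Br bond gives Br⁻ and a secondary carbocation.
Step 2: A 1,2-hydride shift from the adjacent cyclohexyl carbon moves the positive charge from the secondary centre to an adjacent carbon, generating a more stable tertiary carbocation.
The cation rearranges from secondary to tertiary via a 1,2-hydride shift from the adjacent cyclohexyl carbon; the tertiary cation is what reacts next.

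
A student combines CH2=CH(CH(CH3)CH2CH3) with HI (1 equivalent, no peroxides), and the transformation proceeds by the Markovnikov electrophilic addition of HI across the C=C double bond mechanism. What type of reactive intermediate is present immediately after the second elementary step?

Step 1: Electrophilic addition begins with the π(C=C) electrons forming a bond to the proton of HI. Following Markovnikov's rule, the resulting cation is secondary. The H–I bond breaks heterolytically, releasing I⁻.
Step 2: A hydride (H with its bonding pair) migrates from the adjacent sec-butyl carbon to the cationic centre — a 1,2-hydride shift — upgrading the secondary cation to a tertiary one.
After step 2 the species present is a tertiary carbocation.

tertiary carbocation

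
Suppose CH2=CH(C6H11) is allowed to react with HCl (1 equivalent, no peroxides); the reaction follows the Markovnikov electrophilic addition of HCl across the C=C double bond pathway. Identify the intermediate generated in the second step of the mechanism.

tertiary carbocation

Step 1: Electrophilic addition begins with the π(C=C) electrons forming a bond to the proton of HCl. Following Markovnikov's rule, the resulting cation is secondary. The H–Cl bond breaks heterolytically, releasing Cl⁻.
Step 2: A hydride (H with its bonding pair) migrates from the adjacent cyclohexyl carbon to the cationic centre — a 1,2-hydride shift — upgrading the secondary cation to a tertiary one.
After step 2 the species present is a tertiary carbocation.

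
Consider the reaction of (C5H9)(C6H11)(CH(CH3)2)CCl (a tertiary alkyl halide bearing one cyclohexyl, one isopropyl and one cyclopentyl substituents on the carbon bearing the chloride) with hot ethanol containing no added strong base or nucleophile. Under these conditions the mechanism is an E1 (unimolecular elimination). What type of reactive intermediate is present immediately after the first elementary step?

tertiary carbocation

Step 1: Rate-determining heterolysis of the C–Cl bond gives Cl⁻ and a tertiary carbocation.
After step 1 the species present is a tertiary carbocation.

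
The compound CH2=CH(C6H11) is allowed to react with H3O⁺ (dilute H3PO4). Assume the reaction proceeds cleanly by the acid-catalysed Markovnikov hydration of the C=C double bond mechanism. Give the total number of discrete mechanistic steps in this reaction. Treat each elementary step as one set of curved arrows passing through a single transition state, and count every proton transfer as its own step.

Step 1: Electrophilic addition begins with the π(C=C) electrons forming a bond to the proton of H3O⁺. Following Markovnikov's rule, the resulting cation is secondary. H2O is released.
Step 2: Carbocation rearrangement: a 1,2-hydride shift from the adjacent cyclohexyl carbon converts the initially-formed secondary cation into the more stable tertiary cation.
Step 3: Water acts as the nucleophile: an oxygen lone pair bonds to the cationic carbon, giving an oxonium-ion intermediate.
Step 4: Proton transfer from the O–H of the oxonium ion to H2O completes the catalytic cycle and yields the alcohol.
Total: 4 elementary steps.

4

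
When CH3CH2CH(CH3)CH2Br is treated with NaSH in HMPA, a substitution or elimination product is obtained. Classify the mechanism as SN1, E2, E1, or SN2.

Conditions: a primary substrate with a strong nucleophile in the polar aprotic solvent HMPA.
These conditions are the textbook signature of the SN2 pathway.
An unhindered substrate with a strong nucleophile in a polar aprotic solvent favours one-step backside displacement.

SN2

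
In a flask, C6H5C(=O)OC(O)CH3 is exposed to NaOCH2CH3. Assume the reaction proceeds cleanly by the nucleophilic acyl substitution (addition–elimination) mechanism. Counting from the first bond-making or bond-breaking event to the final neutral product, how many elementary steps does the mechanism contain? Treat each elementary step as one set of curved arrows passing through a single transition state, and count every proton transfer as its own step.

Step 1: CH3CH2O⁻ adds to the carbonyl carbon; the C=O π electrons shift onto oxygen and a tetrahedral alkoxide intermediate forms.
Step 2: Elimination step: re-formation of the carbonyl π bond drives out CH3CO2⁻, giving the new acyl compound.
Total: 2 elementary steps.

2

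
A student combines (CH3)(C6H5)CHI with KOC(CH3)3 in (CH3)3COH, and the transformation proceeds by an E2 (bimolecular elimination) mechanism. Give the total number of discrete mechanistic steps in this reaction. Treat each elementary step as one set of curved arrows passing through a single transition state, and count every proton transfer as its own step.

1

Step 1: In one step, (CH3)3CO⁻ pulls off a β-proton, the C–I bond cleaves, and a C=C double bond forms between the α- and β-carbons (E2, anti elimination).
Total: 1 elementary step.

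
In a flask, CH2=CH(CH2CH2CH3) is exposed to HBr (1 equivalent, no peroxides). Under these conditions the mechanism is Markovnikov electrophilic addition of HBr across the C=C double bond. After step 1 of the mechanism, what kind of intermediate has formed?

Step 1: Protonation of the alkene by HBr: the π bond acts as the nucleophile and picks up H⁺, giving the more stable (Markovnikov) secondary carbocation. The H–Br bond breaks heterolytically, releasing Br⁻.
After step 1 the species present is a secondary carbocation.

secondary carbocation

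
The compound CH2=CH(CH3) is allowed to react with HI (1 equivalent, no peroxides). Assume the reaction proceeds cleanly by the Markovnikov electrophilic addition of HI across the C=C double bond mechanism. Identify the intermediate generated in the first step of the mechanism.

Step 1: Electrophilic addition begins with the π(C=C) electrons forming a bond to the proton of HI. Following Markovnikov's rule, the resulting cation is secondary. The H–I bond breaks heterolytically, releasing I⁻.
After step 1 the species present is a secondary carbocation.

secondary carbocation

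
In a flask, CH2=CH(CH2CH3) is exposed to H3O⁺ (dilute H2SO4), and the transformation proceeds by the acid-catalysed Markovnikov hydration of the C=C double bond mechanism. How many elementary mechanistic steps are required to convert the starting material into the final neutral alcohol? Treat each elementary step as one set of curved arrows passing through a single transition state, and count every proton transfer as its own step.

Step 1: Protonation of the alkene by H3O⁺: the π bond acts as the nucleophile and picks up H⁺, giving the more stable (Markovnikov) secondary carbocation. H2O is released.
(No 1,2-shift: no single shift to an adjacent carbon would give a more stable cation.)
Step 2: Nucleophilic capture of the cation by H2O produces the protonated alcohol (an oxonium ion).
Step 3: H2O removes a proton from the oxonium oxygen, regenerating H3O⁺ and giving the neutral alcohol.
Total: 3 elementary steps.

3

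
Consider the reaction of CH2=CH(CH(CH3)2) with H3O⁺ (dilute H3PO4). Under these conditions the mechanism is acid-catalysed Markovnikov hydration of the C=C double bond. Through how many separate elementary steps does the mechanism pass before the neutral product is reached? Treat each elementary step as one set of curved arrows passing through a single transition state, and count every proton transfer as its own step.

Step 1: Electrophilic addition begins with the π(C=C) electrons forming a bond to the proton of H3O⁺. Following Markovnikov's rule, the resulting cation is secondary. H2O is released.
Step 2: A hydride (H with its bonding pair) migrates from the adjacent isopropyl carbon to the cationic centre — a 1,2-hydride shift — upgrading the secondary cation to a tertiary one.
Step 3: Water acts as the nucleophile: an oxygen lone pair bonds to the cationic carbon, giving an oxonium-ion intermediate.
Step 4: Deprotonation of the oxonium ion by a water molecule delivers the neutral alcohol and regenerates the acid catalyst.
Total: 4 elementary steps.

4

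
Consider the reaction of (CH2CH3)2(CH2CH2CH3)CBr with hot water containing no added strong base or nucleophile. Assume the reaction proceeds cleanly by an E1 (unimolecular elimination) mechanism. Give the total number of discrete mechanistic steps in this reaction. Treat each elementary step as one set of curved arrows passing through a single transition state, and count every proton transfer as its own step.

2

Step 1: Unassisted departure of Br⁻ (taking the C–Br bonding pair) generates a tertiary carbocation.
(No 1,2-shift: no single shift to an adjacent carbon would give a more stable cation.)
Step 2: Loss of a β-proton to a water molecule of the solvent: the C–H bonding pair collapses toward the cationic carbon to form the C=C π bond, yielding the alkene.
Total: 2 elementary steps.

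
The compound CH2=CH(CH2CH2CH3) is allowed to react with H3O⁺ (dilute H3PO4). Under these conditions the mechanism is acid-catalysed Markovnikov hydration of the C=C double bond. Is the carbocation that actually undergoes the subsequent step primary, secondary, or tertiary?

Step 1: Electrophilic addition begins with the π(C=C) electrons forming a bond to the proton of H3O⁺. Following Markovnikov's rule, the resulting cation is secondary. H2O is released.
No single 1,2-shift to an adjacent carbon would give a more-substituted cation, so no rearrangement occurs.

secondary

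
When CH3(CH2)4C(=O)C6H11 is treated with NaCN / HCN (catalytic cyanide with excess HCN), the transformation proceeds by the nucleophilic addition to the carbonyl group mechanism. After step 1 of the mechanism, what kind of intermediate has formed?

tetrahedral alkoxide intermediate

Step 1: Nucleophilic addition: CN⁻ adds to the carbonyl carbon, pushing the π(C=O) electron pair onto oxygen and giving a tetrahedral alkoxide.
After step 1 the species present is a tetrahedral alkoxide intermediate.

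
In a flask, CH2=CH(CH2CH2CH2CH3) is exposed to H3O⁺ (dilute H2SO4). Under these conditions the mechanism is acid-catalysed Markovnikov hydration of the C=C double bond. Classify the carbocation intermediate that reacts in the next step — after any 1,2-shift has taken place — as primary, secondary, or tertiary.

secondary

Step 1: Electrophilic addition begins with the π(C=C) electrons forming a bond to the proton of H3O⁺. Following Markovnikov's rule, the resulting cation is secondary. H2O is released.
No single 1,2-shift to an adjacent carbon would give a more-substituted cation, so no rearrangement occurs.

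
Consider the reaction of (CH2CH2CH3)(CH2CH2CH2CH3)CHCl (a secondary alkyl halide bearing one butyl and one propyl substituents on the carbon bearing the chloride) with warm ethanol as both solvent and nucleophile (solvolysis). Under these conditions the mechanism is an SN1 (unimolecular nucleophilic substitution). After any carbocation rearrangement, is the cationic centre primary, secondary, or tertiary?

Step 1: Ionisation: the C–Cl σ-bond cleaves heterolytically; both bonding electrons depart with Cl⁻, leaving a secondary carbocation at the α-carbon.
No single 1,2-shift to an adjacent carbon would give a more-substituted cation, so no rearrangement occurs.

secondary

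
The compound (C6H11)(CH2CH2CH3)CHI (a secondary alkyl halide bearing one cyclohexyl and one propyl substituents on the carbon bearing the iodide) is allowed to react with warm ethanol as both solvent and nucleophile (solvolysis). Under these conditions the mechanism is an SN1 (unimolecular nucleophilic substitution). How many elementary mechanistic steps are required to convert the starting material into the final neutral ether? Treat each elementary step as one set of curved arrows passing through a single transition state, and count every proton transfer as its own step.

4

Step 1: Ionisation: the C–I σ-bond cleaves heterolytically; both bonding electrons depart with I⁻, leaving a secondary carbocation at the α-carbon.
Step 2: A hydride (H with its bonding pair) migrates from the adjacent cyclohexyl carbon to the cationic centre — a 1,2-hydride shift — upgrading the secondary cation to a tertiary one.
Step 3: Nucleophilic capture: the oxygen of CH3CH2OH bonds to the cationic carbon, producing an oxonium-ion intermediate.
Step 4: Deprotonation of the oxonium oxygen by solvent ethanol yields the neutral ether.
Total: 4 elementary steps.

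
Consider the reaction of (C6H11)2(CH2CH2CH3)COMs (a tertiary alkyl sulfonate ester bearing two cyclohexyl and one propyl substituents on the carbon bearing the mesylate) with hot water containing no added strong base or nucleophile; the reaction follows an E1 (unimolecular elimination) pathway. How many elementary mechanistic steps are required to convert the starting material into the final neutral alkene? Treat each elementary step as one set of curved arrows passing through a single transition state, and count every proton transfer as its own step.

Step 1: Unassisted departure of MsO⁻ (taking the C–O bonding pair) generates a tertiary carbocation.
(No 1,2-shift: no single shift to an adjacent carbon would give a more stable cation.)
Step 2: Loss of a β-proton to a water molecule of the solvent: the C–H bonding pair collapses toward the cationic carbon to form the C=C π bond, yielding the alkene.
Total: 2 elementary steps.

2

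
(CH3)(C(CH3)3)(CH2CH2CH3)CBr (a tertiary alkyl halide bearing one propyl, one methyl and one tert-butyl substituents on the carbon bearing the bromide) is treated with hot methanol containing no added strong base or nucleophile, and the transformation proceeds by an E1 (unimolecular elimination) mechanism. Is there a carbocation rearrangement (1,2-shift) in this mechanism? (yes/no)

The first-formed carbocation is tertiary.
No single 1,2-shift to an adjacent carbon would produce a more-substituted cation than the one already present, so no rearrangement occurs.

no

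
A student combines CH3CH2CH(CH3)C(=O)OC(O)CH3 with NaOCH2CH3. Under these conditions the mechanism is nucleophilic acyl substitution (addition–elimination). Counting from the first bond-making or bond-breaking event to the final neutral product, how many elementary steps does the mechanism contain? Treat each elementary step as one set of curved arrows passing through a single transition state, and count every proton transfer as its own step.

Step 1: CH3CH2O⁻ adds to the carbonyl carbon; the C=O π electrons shift onto oxygen and a tetrahedral alkoxide intermediate forms.
Step 2: Collapse of the tetrahedral intermediate: the alkoxide oxygen pushes its lone pair back to re-form C=O while CH3CO2⁻ leaves.
Total: 2 elementary steps.

2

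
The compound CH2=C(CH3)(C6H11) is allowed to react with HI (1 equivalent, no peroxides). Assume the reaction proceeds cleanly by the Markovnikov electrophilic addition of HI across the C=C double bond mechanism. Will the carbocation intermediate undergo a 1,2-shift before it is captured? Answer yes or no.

no

The first-formed carbocation is tertiary.
No single 1,2-shift to an adjacent carbon would produce a more-substituted cation than the one already present, so no rearrangement occurs.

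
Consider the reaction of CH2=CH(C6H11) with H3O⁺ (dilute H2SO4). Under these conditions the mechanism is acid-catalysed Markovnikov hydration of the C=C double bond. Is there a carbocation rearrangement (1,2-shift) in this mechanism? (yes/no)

yes

The first-formed carbocation is secondary.
The adjacent cyclohexyl carbon already bears 2 other carbon substituents and has a hydrogen to migrate; after a 1,2-hydride shift from that carbon the positive charge sits on a tertiary centre.
Tertiary is more stable than secondary, so the shift occurs.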